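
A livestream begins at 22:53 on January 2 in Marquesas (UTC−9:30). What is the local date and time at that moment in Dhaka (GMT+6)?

14:23 on Jan 3

Dhaka is 15:30 ahead of Marquesas.
Shift by the zone difference: 22:53 + 15:30 = 14:23 on Jan 3 in Dhaka.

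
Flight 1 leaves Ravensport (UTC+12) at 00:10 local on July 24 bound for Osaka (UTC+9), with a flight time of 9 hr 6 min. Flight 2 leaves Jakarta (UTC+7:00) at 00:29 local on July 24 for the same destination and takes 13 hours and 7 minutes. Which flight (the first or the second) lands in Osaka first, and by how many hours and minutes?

Flight 1 in UTC: 00:10 − 12:00 = 12:10 on Jul 23.
+9 hours 6 minutes → arrive 21:16 UTC on Jul 23.
Flight 2 in UTC: 00:29 − 7:00 = 17:29 on Jul 23.
+13 hours and 7 minutes → arrive 06:36 UTC on Jul 24.
Flight 1 lands earlier by 9 hours 20 minutes.

the first, by 9 hours 20 minutes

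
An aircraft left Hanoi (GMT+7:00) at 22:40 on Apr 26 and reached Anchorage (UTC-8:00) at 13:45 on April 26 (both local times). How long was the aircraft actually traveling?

Anchorage is 15:00 behind Hanoi.
Clock-face elapsed time (ignoring zones) is −8 hours 55 minutes.
Actual elapsed = −8 hours 55 minutes + 15:00 = 6 hours 5 minutes.

6 hours 5 minutes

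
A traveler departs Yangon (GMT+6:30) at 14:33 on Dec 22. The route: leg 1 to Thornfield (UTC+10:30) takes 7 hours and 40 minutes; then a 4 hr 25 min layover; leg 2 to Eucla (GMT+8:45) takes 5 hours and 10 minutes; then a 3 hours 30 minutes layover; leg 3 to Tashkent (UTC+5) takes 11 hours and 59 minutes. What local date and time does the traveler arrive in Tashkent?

21:47 on December 23

Convert departure to UTC: 14:33 − 6:30 = 08:03 UTC on Dec 22.
Add 7 hours and 40 minutes leg 1 → 15:43 UTC.
Add 4 hours 25 minutes layover in Thornfield → 20:08 UTC.
Add 5 hours and 10 minutes leg 2 → 01:18 UTC (Dec 23).
Add 3 hours and 30 minutes layover in Eucla → 04:48 UTC.
Add 11 hours and 59 minutes leg 3 → 16:47 UTC.
Tashkent is UTC+5:00, so local arrival = 16:47 + 5:00 = 21:47 on Dec 23.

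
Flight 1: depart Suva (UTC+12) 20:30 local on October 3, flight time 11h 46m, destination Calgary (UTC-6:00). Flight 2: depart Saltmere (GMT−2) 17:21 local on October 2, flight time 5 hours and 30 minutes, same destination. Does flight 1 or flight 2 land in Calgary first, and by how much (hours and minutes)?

Flight 1 in UTC: 20:30 − 12:00 = 08:30 on Oct 3.
+11 hours 46 minutes → arrive 20:16 UTC on Oct 3.
Flight 2 in UTC: 17:21 + 2:00 = 19:21 on Oct 2.
+5 hours and 30 minutes → arrive 00:51 UTC on Oct 3.
Flight 2 lands earlier by 19 hours 25 minutes.

the second, by 19 hours 25 minutes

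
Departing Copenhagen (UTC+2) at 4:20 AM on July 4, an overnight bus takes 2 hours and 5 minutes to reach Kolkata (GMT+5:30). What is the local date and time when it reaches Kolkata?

Convert departure to UTC: 4:20 AM − 2:00 = 2:20 AM UTC on Jul 4.
Add 2 hours and 5 minutes travel time → 4:25 AM UTC.
Kolkata is UTC+5:30, so local arrival = 4:25 AM + 5:30 = 9:55 AM on Jul 4.

9:55 AM on Jul 4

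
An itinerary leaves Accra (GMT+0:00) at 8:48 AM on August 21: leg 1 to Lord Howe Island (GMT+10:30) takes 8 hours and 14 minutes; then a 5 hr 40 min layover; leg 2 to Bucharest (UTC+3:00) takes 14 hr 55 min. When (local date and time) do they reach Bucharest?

Accra is at UTC+0, so departure is already 8:48 AM UTC on Aug 21.
Add 8 hours and 14 minutes leg 1 → 5:02 PM UTC.
Add 5 hours 40 minutes layover in Lord Howe Island → 10:42 PM UTC.
Add 14 hours and 55 minutes leg 2 → 1:37 PM UTC (Aug 22).
Bucharest is UTC+3:00, so local arrival = 1:37 PM + 3:00 = 4:37 PM on Aug 22.

4:37 PM on Aug 22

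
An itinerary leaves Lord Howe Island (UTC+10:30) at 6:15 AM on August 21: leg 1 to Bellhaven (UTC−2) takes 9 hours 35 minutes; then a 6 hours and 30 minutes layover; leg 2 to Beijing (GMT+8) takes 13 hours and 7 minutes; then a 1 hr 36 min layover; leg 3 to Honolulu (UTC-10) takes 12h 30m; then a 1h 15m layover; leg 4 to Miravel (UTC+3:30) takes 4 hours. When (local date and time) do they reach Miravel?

11:48 PM on Aug 22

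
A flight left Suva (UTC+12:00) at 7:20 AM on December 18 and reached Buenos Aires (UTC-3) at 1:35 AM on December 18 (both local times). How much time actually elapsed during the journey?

9 hours 15 minutes

Departure in UTC: 7:20 AM − 12:00 = 7:20 PM on Dec 17.
Arrival in UTC: 1:35 AM + 3:00 = 4:35 AM on Dec 18.
Elapsed = 4:35 AM − 7:20 PM (+1 day) = 9 hours 15 minutes.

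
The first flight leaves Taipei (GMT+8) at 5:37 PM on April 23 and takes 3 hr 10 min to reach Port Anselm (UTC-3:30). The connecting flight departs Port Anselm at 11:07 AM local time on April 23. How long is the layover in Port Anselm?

Convert departure to UTC: 5:37 PM − 8:00 = 9:37 AM UTC on Apr 23.
Add 3 hours 10 minutes flight time → 12:47 PM UTC.
Port Anselm is UTC−3:30, so local arrival = 12:47 PM − 3:30 = 9:17 AM on Apr 23.
Layover = 11:07 AM − 9:17 AM = 1 hour 50 minutes.

1 hour 50 minutes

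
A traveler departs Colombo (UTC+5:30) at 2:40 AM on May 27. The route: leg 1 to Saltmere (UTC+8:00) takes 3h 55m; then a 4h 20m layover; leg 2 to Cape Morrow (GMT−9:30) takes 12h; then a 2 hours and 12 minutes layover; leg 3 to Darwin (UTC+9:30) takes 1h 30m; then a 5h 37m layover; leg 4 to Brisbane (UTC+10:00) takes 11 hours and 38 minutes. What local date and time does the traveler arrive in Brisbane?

12:22 AM on May 29

Convert departure to UTC: 2:40 AM − 5:30 = 9:10 PM UTC on May 26.
Add 3 hours and 55 minutes leg 1 → 1:05 AM UTC (May 27).
Add 4 hours 20 minutes layover in Saltmere → 5:25 AM UTC.
Add 12 hours leg 2 → 5:25 PM UTC.
Add 2 hours and 12 minutes layover in Cape Morrow → 7:37 PM UTC.
Add 1 hour 30 minutes leg 3 → 9:07 PM UTC.
Add 5 hours and 37 minutes layover in Darwin → 2:44 AM UTC (May 28).
Add 11 hours and 38 minutes leg 4 → 2:22 PM UTC.
Brisbane is UTC+10:00, so local arrival = 2:22 PM + 10:00 = 12:22 AM on May 29.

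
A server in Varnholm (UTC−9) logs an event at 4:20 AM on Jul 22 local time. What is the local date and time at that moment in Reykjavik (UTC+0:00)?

1:20 PM on Jul 22

In UTC: 4:20 AM + 9:00 = 1:20 PM on Jul 22.
Reykjavik is UTC+0, so it is 1:20 PM on Jul 22.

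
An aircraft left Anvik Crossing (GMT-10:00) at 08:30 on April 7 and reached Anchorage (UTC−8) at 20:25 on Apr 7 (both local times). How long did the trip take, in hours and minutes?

Departure in UTC: 08:30 + 10:00 = 18:30 on Apr 7.
Arrival in UTC: 20:25 + 8:00 = 04:25 on Apr 8.
Elapsed = 04:25 − 18:30 (+1 day) = 9 hours 55 minutes.

9 hours 55 minutes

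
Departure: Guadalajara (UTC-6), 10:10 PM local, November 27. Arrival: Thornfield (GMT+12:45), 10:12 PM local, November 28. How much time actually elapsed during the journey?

5 hours 17 minutes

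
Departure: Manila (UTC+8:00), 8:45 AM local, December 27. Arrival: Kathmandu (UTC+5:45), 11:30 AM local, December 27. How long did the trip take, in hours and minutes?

Departure in UTC: 8:45 AM − 8:00 = 12:45 AM on Dec 27.
Arrival in UTC: 11:30 AM − 5:45 = 5:45 AM on Dec 27.
Elapsed = 5:45 AM − 12:45 AM = 5 hours.

5 hours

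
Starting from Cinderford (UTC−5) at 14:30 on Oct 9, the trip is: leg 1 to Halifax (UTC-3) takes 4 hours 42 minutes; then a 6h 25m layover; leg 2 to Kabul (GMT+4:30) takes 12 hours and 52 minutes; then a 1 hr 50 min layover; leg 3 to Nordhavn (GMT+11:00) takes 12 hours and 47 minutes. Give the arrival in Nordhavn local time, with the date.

21:06 on October 11

Convert departure to UTC: 14:30 + 5:00 = 19:30 UTC on Oct 9.
Add 4 hours 42 minutes leg 1 → 00:12 UTC (Oct 10).
Add 6 hours and 25 minutes layover in Halifax → 06:37 UTC.
Add 12 hours and 52 minutes leg 2 → 19:29 UTC.
Add 1 hour and 50 minutes layover in Kabul → 21:19 UTC.
Add 12 hours 47 minutes leg 3 → 10:06 UTC (Oct 11).
Nordhavn is UTC+11:00, so local arrival = 10:06 + 11:00 = 21:06 on Oct 11.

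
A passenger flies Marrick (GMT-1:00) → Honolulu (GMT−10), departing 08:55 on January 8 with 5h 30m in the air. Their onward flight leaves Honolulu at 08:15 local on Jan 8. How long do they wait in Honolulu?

Convert departure to UTC: 08:55 + 1:00 = 09:55 UTC on Jan 8.
Add 5 hours 30 minutes flight time → 15:25 UTC.
Honolulu is UTC−10:00, so local arrival = 15:25 − 10:00 = 05:25 on Jan 8.
Layover = 08:15 − 05:25 = 2 hours 50 minutes.

2 hours 50 minutes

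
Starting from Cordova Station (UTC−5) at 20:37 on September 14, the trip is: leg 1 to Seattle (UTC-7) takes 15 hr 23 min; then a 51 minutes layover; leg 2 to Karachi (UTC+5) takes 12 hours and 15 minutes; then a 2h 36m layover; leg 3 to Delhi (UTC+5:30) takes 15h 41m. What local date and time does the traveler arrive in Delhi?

05:53 on September 17

Convert departure to UTC: 20:37 + 5:00 = 01:37 UTC on Sep 15.
Add 15 hours and 23 minutes leg 1 → 17:00 UTC.
Add 51 minutes layover in Seattle → 17:51 UTC.
Add 12 hours and 15 minutes leg 2 → 06:06 UTC (Sep 16).
Add 2 hours and 36 minutes layover in Karachi → 08:42 UTC.
Add 15 hours 41 minutes leg 3 → 00:23 UTC (Sep 17).
Delhi is UTC+5:30, so local arrival = 00:23 + 5:30 = 05:53 on Sep 17.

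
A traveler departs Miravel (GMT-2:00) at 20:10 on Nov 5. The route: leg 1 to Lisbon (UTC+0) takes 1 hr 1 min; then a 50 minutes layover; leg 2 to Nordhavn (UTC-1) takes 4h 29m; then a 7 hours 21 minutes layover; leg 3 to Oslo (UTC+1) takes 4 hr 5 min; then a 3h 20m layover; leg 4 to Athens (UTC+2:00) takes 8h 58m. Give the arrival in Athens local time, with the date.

Convert departure to UTC: 20:10 + 2:00 = 22:10 UTC on Nov 5.
Add 1 hour 1 minute leg 1 → 23:11 UTC.
Add 50 minutes layover in Lisbon → 00:01 UTC (Nov 6).
Add 4 hours and 29 minutes leg 2 → 04:30 UTC.
Add 7 hours 21 minutes layover in Nordhavn → 11:51 UTC.
Add 4 hours and 5 minutes leg 3 → 15:56 UTC.
Add 3 hours and 20 minutes layover in Oslo → 19:16 UTC.
Add 8 hours 58 minutes leg 4 → 04:14 UTC (Nov 7).
Athens is UTC+2:00, so local arrival = 04:14 + 2:00 = 06:14 on Nov 7.

06:14 on November 7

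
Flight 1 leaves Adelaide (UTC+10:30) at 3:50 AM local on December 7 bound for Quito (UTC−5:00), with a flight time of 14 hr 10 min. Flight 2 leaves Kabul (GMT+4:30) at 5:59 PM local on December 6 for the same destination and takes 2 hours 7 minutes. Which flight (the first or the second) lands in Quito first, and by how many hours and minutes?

the second, by 15 hours 54 minutes

Flight 1 in UTC: 3:50 AM − 10:30 = 5:20 PM on Dec 6.
+14 hours and 10 minutes → arrive 7:30 AM UTC on Dec 7.
Flight 2 in UTC: 5:59 PM − 4:30 = 1:29 PM on Dec 6.
+2 hours and 7 minutes → arrive 3:36 PM UTC on Dec 6.
Flight 2 lands earlier by 15 hours 54 minutes.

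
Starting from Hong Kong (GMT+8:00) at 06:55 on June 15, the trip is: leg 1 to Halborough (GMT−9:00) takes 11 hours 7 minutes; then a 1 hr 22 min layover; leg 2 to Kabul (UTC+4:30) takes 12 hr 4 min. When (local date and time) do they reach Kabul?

Convert departure to UTC: 06:55 − 8:00 = 22:55 UTC on Jun 14.
Add 11 hours 7 minutes leg 1 → 10:02 UTC (Jun 15).
Add 1 hour and 22 minutes layover in Halborough → 11:24 UTC.
Add 12 hours and 4 minutes leg 2 → 23:28 UTC.
Kabul is UTC+4:30, so local arrival = 23:28 + 4:30 = 03:58 on Jun 16.

03:58 on Jun 16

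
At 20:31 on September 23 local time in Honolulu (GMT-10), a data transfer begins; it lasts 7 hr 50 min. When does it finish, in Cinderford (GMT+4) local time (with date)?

Convert start to UTC: 20:31 + 10:00 = 06:31 UTC on Sep 24.
Add 7 hours and 50 minutes duration → 14:21 UTC.
Cinderford is UTC+4:00, so local end time = 14:21 + 4:00 = 18:21 on Sep 24.

18:21 on Sep 24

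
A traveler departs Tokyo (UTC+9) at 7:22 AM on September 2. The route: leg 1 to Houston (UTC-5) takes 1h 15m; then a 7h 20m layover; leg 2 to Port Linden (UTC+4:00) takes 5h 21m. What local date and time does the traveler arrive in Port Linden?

Convert departure to UTC: 7:22 AM − 9:00 = 10:22 PM UTC on Sep 1.
Add 1 hour 15 minutes leg 1 → 11:37 PM UTC.
Add 7 hours 20 minutes layover in Houston → 6:57 AM UTC (Sep 2).
Add 5 hours and 21 minutes leg 2 → 12:18 PM UTC.
Port Linden is UTC+4:00, so local arrival = 12:18 PM + 4:00 = 4:18 PM on Sep 2.

4:18 PM on September 2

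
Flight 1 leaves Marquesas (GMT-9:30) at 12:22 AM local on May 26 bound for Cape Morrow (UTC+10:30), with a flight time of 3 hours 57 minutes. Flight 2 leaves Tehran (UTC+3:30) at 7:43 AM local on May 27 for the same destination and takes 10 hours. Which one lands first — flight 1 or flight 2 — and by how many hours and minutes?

Flight 1 in UTC: 12:22 AM + 9:30 = 9:52 AM on May 26.
+3 hours and 57 minutes → arrive 1:49 PM UTC on May 26.
Flight 2 in UTC: 7:43 AM − 3:30 = 4:13 AM on May 27.
+10 hours → arrive 2:13 PM UTC on May 27.
Flight 1 lands earlier by 24 hours 24 minutes.

the first, by 24 hours 24 minutes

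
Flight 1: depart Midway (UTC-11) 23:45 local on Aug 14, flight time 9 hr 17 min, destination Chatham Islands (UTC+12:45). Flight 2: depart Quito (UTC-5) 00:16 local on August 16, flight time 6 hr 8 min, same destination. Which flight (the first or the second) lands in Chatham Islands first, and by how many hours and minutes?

Flight 1 in UTC: 23:45 + 11:00 = 10:45 on Aug 15.
+9 hours 17 minutes → arrive 20:02 UTC on Aug 15.
Flight 2 in UTC: 00:16 + 5:00 = 05:16 on Aug 16.
+6 hours 8 minutes → arrive 11:24 UTC on Aug 16.
Flight 1 lands earlier by 15 hours 22 minutes.

the first, by 15 hours 22 minutes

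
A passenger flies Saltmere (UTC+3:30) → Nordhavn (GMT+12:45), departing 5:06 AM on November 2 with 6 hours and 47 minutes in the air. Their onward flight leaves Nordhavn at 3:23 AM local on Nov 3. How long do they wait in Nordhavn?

6 hours 15 minutes

Convert departure to UTC: 5:06 AM − 3:30 = 1:36 AM UTC on Nov 2.
Add 6 hours 47 minutes flight time → 8:23 AM UTC.
Nordhavn is UTC+12:45, so local arrival = 8:23 AM + 12:45 = 9:08 PM on Nov 2.
Layover = 3:23 AM − 9:08 PM (+1 day) = 6 hours 15 minutes.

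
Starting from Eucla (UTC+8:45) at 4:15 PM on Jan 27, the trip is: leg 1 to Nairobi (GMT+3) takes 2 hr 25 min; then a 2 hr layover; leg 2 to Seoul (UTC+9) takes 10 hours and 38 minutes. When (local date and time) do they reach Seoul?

7:33 AM on January 28

Convert departure to UTC: 4:15 PM − 8:45 = 7:30 AM UTC on Jan 27.
Add 2 hours and 25 minutes leg 1 → 9:55 AM UTC.
Add 2 hours layover in Nairobi → 11:55 AM UTC.
Add 10 hours 38 minutes leg 2 → 10:33 PM UTC.
Seoul is UTC+9:00, so local arrival = 10:33 PM + 9:00 = 7:33 AM on Jan 28.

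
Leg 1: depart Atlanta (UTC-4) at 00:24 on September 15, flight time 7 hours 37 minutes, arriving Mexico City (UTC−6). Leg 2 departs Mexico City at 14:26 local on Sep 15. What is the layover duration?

8 hours 25 minutes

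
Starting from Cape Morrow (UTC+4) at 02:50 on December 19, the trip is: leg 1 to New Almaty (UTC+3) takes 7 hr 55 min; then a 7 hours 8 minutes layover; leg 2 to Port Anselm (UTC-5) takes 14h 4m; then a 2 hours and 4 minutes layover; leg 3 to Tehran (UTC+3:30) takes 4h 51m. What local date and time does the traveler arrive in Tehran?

14:22 on December 20

Convert departure to UTC: 02:50 − 4:00 = 22:50 UTC on Dec 18.
Add 7 hours 55 minutes leg 1 → 06:45 UTC (Dec 19).
Add 7 hours 8 minutes layover in New Almaty → 13:53 UTC.
Add 14 hours 4 minutes leg 2 → 03:57 UTC (Dec 20).
Add 2 hours and 4 minutes layover in Port Anselm → 06:01 UTC.
Add 4 hours and 51 minutes leg 3 → 10:52 UTC.
Tehran is UTC+3:30, so local arrival = 10:52 + 3:30 = 14:22 on Dec 20.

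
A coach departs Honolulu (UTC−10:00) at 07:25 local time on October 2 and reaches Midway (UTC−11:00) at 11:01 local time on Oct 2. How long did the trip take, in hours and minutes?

Midway is 1:00 behind Honolulu.
Clock-face elapsed time (ignoring zones) is 3 hours 36 minutes.
Actual elapsed = 3 hours 36 minutes + 1:00 = 4 hours 36 minutes.

4 hours 36 minutes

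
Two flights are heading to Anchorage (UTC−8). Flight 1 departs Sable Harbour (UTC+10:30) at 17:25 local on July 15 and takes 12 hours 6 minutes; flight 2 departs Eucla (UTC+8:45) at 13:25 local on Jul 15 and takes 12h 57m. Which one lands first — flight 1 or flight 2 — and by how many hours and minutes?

the second, by 1 hour 24 minutes

Flight 1 in UTC: 17:25 − 10:30 = 06:55 on Jul 15.
+12 hours 6 minutes → arrive 19:01 UTC on Jul 15.
Flight 2 in UTC: 13:25 − 8:45 = 04:40 on Jul 15.
+12 hours and 57 minutes → arrive 17:37 UTC on Jul 15.
Flight 2 lands earlier by 1 hour 24 minutes.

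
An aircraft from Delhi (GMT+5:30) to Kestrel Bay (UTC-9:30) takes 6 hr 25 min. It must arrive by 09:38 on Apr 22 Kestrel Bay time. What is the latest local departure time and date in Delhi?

18:13 on Apr 22

Target arrival in UTC: 09:38 + 9:30 = 19:08 on Apr 22.
Subtract 6 hours and 25 minutes → departure 12:43 UTC on Apr 22.
Delhi is UTC+5:30: 12:43 + 5:30 = 18:13 on Apr 22.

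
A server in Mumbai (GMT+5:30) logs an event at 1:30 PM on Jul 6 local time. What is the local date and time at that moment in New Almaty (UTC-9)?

In UTC: 1:30 PM − 5:30 = 8:00 AM on Jul 6.
New Almaty is UTC−9:00: 8:00 AM − 9:00 = 11:00 PM on Jul 5.

11:00 PM on July 5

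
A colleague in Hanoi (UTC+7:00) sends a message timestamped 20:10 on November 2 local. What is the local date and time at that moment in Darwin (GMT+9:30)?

22:40 on November 2

Darwin is 2:30 ahead of Hanoi.
Shift by the zone difference: 20:10 + 2:30 = 22:40 on Nov 2 in Darwin.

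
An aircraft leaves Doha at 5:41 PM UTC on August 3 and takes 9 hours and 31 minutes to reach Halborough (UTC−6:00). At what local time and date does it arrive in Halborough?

Departure is given in UTC: 5:41 PM on Aug 3.
Add 9 hours 31 minutes → 3:12 AM UTC (Aug 4).
Halborough is UTC−6:00: 3:12 AM − 6:00 = 9:12 PM on Aug 3.

9:12 PM on August 3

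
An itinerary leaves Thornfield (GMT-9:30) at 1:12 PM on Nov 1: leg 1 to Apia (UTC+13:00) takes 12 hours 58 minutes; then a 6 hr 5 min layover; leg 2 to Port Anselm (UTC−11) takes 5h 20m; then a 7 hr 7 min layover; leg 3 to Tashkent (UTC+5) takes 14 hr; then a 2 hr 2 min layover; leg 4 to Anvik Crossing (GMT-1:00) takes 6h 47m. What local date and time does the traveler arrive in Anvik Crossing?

Convert departure to UTC: 1:12 PM + 9:30 = 10:42 PM UTC on Nov 1.
Add 12 hours 58 minutes leg 1 → 11:40 AM UTC (Nov 2).
Add 6 hours and 5 minutes layover in Apia → 5:45 PM UTC.
Add 5 hours and 20 minutes leg 2 → 11:05 PM UTC.
Add 7 hours 7 minutes layover in Port Anselm → 6:12 AM UTC (Nov 3).
Add 14 hours leg 3 → 8:12 PM UTC.
Add 2 hours 2 minutes layover in Tashkent → 10:14 PM UTC.
Add 6 hours 47 minutes leg 4 → 5:01 AM UTC (Nov 4).
Anvik Crossing is UTC−1:00, so local arrival = 5:01 AM − 1:00 = 4:01 AM on Nov 4.

4:01 AM on November 4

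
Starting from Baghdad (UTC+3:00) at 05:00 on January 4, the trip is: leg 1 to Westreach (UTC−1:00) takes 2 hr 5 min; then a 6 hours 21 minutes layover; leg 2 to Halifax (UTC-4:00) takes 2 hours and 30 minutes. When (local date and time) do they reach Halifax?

08:56 on Jan 4

Convert departure to UTC: 05:00 − 3:00 = 02:00 UTC on Jan 4.
Add 2 hours 5 minutes leg 1 → 04:05 UTC.
Add 6 hours and 21 minutes layover in Westreach → 10:26 UTC.
Add 2 hours 30 minutes leg 2 → 12:56 UTC.
Halifax is UTC−4:00, so local arrival = 12:56 − 4:00 = 08:56 on Jan 4.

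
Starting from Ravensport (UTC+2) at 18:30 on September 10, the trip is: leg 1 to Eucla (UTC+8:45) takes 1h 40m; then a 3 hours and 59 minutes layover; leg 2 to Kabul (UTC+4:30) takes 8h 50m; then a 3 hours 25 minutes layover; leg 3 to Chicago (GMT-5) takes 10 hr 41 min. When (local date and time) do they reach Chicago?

Convert departure to UTC: 18:30 − 2:00 = 16:30 UTC on Sep 10.
Add 1 hour 40 minutes leg 1 → 18:10 UTC.
Add 3 hours 59 minutes layover in Eucla → 22:09 UTC.
Add 8 hours 50 minutes leg 2 → 06:59 UTC (Sep 11).
Add 3 hours 25 minutes layover in Kabul → 10:24 UTC.
Add 10 hours and 41 minutes leg 3 → 21:05 UTC.
Chicago is UTC−5:00, so local arrival = 21:05 − 5:00 = 16:05 on Sep 11.

16:05 on September 11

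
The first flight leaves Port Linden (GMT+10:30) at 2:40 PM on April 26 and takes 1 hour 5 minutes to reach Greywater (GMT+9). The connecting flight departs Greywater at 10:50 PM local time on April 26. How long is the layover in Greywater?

8 hours 35 minutes

Convert departure to UTC: 2:40 PM − 10:30 = 4:10 AM UTC on Apr 26.
Add 1 hour 5 minutes flight time → 5:15 AM UTC.
Greywater is UTC+9:00, so local arrival = 5:15 AM + 9:00 = 2:15 PM on Apr 26.
Layover = 10:50 PM − 2:15 PM = 8 hours 35 minutes.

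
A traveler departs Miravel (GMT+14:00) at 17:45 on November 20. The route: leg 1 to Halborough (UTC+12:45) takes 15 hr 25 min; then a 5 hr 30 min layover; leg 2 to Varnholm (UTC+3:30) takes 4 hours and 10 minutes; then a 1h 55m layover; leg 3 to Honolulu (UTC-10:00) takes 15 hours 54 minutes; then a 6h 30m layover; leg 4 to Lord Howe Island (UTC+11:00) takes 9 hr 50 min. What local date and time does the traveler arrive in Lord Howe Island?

Convert departure to UTC: 17:45 − 14:00 = 03:45 UTC on Nov 20.
Add 15 hours 25 minutes leg 1 → 19:10 UTC.
Add 5 hours 30 minutes layover in Halborough → 00:40 UTC (Nov 21).
Add 4 hours 10 minutes leg 2 → 04:50 UTC.
Add 1 hour and 55 minutes layover in Varnholm → 06:45 UTC.
Add 15 hours 54 minutes leg 3 → 22:39 UTC.
Add 6 hours 30 minutes layover in Honolulu → 05:09 UTC (Nov 22).
Add 9 hours 50 minutes leg 4 → 14:59 UTC.
Lord Howe Island is UTC+11:00, so local arrival = 14:59 + 11:00 = 01:59 on Nov 23.

01:59 on November 23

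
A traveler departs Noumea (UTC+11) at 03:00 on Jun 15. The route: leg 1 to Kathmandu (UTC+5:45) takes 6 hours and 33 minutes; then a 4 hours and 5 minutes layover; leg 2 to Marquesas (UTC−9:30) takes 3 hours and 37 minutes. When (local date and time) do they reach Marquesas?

Convert departure to UTC: 03:00 − 11:00 = 16:00 UTC on Jun 14.
Add 6 hours 33 minutes leg 1 → 22:33 UTC.
Add 4 hours and 5 minutes layover in Kathmandu → 02:38 UTC (Jun 15).
Add 3 hours 37 minutes leg 2 → 06:15 UTC.
Marquesas is UTC−9:30, so local arrival = 06:15 − 9:30 = 20:45 on Jun 14.

20:45 on Jun 14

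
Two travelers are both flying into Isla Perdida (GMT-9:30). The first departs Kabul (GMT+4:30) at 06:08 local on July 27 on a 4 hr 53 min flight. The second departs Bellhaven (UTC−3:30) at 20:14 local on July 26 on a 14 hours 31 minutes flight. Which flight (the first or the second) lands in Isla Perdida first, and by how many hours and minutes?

the first, by 7 hours 44 minutes

Flight 1 in UTC: 06:08 − 4:30 = 01:38 on Jul 27.
+4 hours 53 minutes → arrive 06:31 UTC on Jul 27.
Flight 2 in UTC: 20:14 + 3:30 = 23:44 on Jul 26.
+14 hours and 31 minutes → arrive 14:15 UTC on Jul 27.
Flight 1 lands earlier by 7 hours 44 minutes.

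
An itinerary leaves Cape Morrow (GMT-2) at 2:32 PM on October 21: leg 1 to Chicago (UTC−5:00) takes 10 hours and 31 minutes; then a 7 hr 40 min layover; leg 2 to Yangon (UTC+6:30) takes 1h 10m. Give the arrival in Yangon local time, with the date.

6:23 PM on Oct 22

Convert departure to UTC: 2:32 PM + 2:00 = 4:32 PM UTC on Oct 21.
Add 10 hours 31 minutes leg 1 → 3:03 AM UTC (Oct 22).
Add 7 hours and 40 minutes layover in Chicago → 10:43 AM UTC.
Add 1 hour 10 minutes leg 2 → 11:53 AM UTC.
Yangon is UTC+6:30, so local arrival = 11:53 AM + 6:30 = 6:23 PM on Oct 22.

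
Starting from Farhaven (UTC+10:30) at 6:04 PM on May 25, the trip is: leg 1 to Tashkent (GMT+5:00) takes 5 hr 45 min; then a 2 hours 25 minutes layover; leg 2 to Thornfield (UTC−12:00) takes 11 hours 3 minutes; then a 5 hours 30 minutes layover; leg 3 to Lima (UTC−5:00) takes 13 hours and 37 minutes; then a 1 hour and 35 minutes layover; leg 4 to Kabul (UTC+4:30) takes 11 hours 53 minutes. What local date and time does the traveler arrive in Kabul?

3:52 PM on May 27

Convert departure to UTC: 6:04 PM − 10:30 = 7:34 AM UTC on May 25.
Add 5 hours and 45 minutes leg 1 → 1:19 PM UTC.
Add 2 hours and 25 minutes layover in Tashkent → 3:44 PM UTC.
Add 11 hours and 3 minutes leg 2 → 2:47 AM UTC (May 26).
Add 5 hours and 30 minutes layover in Thornfield → 8:17 AM UTC.
Add 13 hours and 37 minutes leg 3 → 9:54 PM UTC.
Add 1 hour 35 minutes layover in Lima → 11:29 PM UTC.
Add 11 hours and 53 minutes leg 4 → 11:22 AM UTC (May 27).
Kabul is UTC+4:30, so local arrival = 11:22 AM + 4:30 = 3:52 PM on May 27.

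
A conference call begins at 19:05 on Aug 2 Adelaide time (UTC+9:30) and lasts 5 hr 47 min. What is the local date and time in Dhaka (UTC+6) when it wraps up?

Convert start to UTC: 19:05 − 9:30 = 09:35 UTC on Aug 2.
Add 5 hours 47 minutes duration → 15:22 UTC.
Dhaka is UTC+6:00, so local end time = 15:22 + 6:00 = 21:22 on Aug 2.

21:22 on Aug 2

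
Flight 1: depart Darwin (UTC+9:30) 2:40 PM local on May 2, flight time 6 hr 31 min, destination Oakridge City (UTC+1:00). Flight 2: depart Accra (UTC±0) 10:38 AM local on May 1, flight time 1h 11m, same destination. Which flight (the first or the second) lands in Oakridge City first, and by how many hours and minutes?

Flight 1 in UTC: 2:40 PM − 9:30 = 5:10 AM on May 2.
+6 hours and 31 minutes → arrive 11:41 AM UTC on May 2.
Flight 2 departs at 10:38 AM UTC (May 1).
+1 hour 11 minutes → arrive 11:49 AM UTC on May 1.
Flight 2 lands earlier by 23 hours 52 minutes.

the second, by 23 hours 52 minutes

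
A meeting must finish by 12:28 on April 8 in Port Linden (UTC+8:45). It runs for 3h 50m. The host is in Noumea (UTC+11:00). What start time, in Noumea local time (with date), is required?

10:53 on April 8

Target end time in UTC: 12:28 − 8:45 = 03:43 on Apr 8.
Subtract 3 hours 50 minutes → start 23:53 UTC on Apr 7.
Noumea is UTC+11:00: 23:53 + 11:00 = 10:53 on Apr 8.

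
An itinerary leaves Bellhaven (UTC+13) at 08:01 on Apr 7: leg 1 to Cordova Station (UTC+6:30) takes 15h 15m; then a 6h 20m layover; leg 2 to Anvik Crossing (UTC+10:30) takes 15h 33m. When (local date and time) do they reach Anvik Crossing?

Convert departure to UTC: 08:01 − 13:00 = 19:01 UTC on Apr 6.
Add 15 hours and 15 minutes leg 1 → 10:16 UTC (Apr 7).
Add 6 hours and 20 minutes layover in Cordova Station → 16:36 UTC.
Add 15 hours 33 minutes leg 2 → 08:09 UTC (Apr 8).
Anvik Crossing is UTC+10:30, so local arrival = 08:09 + 10:30 = 18:39 on Apr 8.

18:39 on April 8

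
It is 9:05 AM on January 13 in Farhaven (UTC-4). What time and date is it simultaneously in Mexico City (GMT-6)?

7:05 AM on January 13

In UTC: 9:05 AM + 4:00 = 1:05 PM on Jan 13.
Mexico City is UTC−6:00: 1:05 PM − 6:00 = 7:05 AM on Jan 13.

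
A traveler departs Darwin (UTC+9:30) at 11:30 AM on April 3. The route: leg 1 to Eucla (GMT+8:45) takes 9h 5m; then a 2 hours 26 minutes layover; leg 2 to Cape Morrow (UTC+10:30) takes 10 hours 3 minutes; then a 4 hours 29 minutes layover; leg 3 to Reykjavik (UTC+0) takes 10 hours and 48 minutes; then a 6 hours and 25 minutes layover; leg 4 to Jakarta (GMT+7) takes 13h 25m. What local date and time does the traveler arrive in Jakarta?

Convert departure to UTC: 11:30 AM − 9:30 = 2:00 AM UTC on Apr 3.
Add 9 hours and 5 minutes leg 1 → 11:05 AM UTC.
Add 2 hours and 26 minutes layover in Eucla → 1:31 PM UTC.
Add 10 hours 3 minutes leg 2 → 11:34 PM UTC.
Add 4 hours and 29 minutes layover in Cape Morrow → 4:03 AM UTC (Apr 4).
Add 10 hours 48 minutes leg 3 → 2:51 PM UTC.
Add 6 hours and 25 minutes layover in Reykjavik → 9:16 PM UTC.
Add 13 hours 25 minutes leg 4 → 10:41 AM UTC (Apr 5).
Jakarta is UTC+7:00, so local arrival = 10:41 AM + 7:00 = 5:41 PM on Apr 5.

5:41 PM on April 5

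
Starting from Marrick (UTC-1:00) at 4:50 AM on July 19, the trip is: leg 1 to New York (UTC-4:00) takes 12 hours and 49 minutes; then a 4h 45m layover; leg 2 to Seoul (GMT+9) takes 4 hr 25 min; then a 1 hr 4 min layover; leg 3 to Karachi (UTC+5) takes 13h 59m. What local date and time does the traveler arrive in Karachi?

Convert departure to UTC: 4:50 AM + 1:00 = 5:50 AM UTC on Jul 19.
Add 12 hours 49 minutes leg 1 → 6:39 PM UTC.
Add 4 hours 45 minutes layover in New York → 11:24 PM UTC.
Add 4 hours and 25 minutes leg 2 → 3:49 AM UTC (Jul 20).
Add 1 hour 4 minutes layover in Seoul → 4:53 AM UTC.
Add 13 hours and 59 minutes leg 3 → 6:52 PM UTC.
Karachi is UTC+5:00, so local arrival = 6:52 PM + 5:00 = 11:52 PM on Jul 20.

11:52 PM on July 20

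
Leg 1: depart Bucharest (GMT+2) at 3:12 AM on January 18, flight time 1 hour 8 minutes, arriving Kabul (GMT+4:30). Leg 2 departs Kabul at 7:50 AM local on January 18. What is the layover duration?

Convert departure to UTC: 3:12 AM − 2:00 = 1:12 AM UTC on Jan 18.
Add 1 hour and 8 minutes flight time → 2:20 AM UTC.
Kabul is UTC+4:30, so local arrival = 2:20 AM + 4:30 = 6:50 AM on Jan 18.
Layover = 7:50 AM − 6:50 AM = 1 hour.

1 hour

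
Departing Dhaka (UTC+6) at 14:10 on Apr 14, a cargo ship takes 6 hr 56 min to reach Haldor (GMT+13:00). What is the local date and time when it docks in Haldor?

Convert departure to UTC: 14:10 − 6:00 = 08:10 UTC on Apr 14.
Add 6 hours and 56 minutes travel time → 15:06 UTC.
Haldor is UTC+13:00, so local arrival = 15:06 + 13:00 = 04:06 on Apr 15.

04:06 on Apr 15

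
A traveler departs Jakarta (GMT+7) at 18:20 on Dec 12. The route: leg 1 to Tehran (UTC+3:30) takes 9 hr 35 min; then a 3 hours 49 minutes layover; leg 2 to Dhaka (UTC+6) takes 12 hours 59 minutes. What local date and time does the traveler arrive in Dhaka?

Convert departure to UTC: 18:20 − 7:00 = 11:20 UTC on Dec 12.
Add 9 hours and 35 minutes leg 1 → 20:55 UTC.
Add 3 hours 49 minutes layover in Tehran → 00:44 UTC (Dec 13).
Add 12 hours 59 minutes leg 2 → 13:43 UTC.
Dhaka is UTC+6:00, so local arrival = 13:43 + 6:00 = 19:43 on Dec 13.

19:43 on December 13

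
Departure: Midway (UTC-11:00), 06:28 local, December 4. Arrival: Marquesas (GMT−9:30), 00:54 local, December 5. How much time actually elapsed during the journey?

Departure in UTC: 06:28 + 11:00 = 17:28 on Dec 4.
Arrival in UTC: 00:54 + 9:30 = 10:24 on Dec 5.
Elapsed = 10:24 − 17:28 (+1 day) = 16 hours 56 minutes.

16 hours 56 minutes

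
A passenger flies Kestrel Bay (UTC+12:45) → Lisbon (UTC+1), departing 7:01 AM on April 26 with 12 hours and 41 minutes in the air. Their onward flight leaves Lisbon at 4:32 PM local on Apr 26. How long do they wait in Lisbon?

8 hours 35 minutes

Convert departure to UTC: 7:01 AM − 12:45 = 6:16 PM UTC on Apr 25.
Add 12 hours 41 minutes flight time → 6:57 AM UTC (Apr 26).
Lisbon is UTC+1:00, so local arrival = 6:57 AM + 1:00 = 7:57 AM on Apr 26.
Layover = 4:32 PM − 7:57 AM = 8 hours 35 minutes.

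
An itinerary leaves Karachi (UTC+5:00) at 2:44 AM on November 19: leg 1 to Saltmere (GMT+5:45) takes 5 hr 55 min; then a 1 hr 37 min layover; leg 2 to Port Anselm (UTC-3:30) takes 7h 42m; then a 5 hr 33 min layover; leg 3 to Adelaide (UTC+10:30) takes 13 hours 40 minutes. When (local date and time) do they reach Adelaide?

6:41 PM on November 20

Convert departure to UTC: 2:44 AM − 5:00 = 9:44 PM UTC on Nov 18.
Add 5 hours 55 minutes leg 1 → 3:39 AM UTC (Nov 19).
Add 1 hour and 37 minutes layover in Saltmere → 5:16 AM UTC.
Add 7 hours 42 minutes leg 2 → 12:58 PM UTC.
Add 5 hours and 33 minutes layover in Port Anselm → 6:31 PM UTC.
Add 13 hours and 40 minutes leg 3 → 8:11 AM UTC (Nov 20).
Adelaide is UTC+10:30, so local arrival = 8:11 AM + 10:30 = 6:41 PM on Nov 20.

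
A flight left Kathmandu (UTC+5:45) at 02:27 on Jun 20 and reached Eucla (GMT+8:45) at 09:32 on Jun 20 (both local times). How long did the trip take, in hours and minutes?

4 hours 5 minutes

Departure in UTC: 02:27 − 5:45 = 20:42 on Jun 19.
Arrival in UTC: 09:32 − 8:45 = 00:47 on Jun 20.
Elapsed = 00:47 − 20:42 (+1 day) = 4 hours 5 minutes.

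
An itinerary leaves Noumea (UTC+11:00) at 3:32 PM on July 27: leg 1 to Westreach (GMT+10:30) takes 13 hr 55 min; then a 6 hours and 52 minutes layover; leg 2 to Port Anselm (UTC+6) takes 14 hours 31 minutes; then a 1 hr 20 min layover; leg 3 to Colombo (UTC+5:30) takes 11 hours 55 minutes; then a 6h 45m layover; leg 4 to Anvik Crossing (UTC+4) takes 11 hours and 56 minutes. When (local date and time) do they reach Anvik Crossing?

Convert departure to UTC: 3:32 PM − 11:00 = 4:32 AM UTC on Jul 27.
Add 13 hours 55 minutes leg 1 → 6:27 PM UTC.
Add 6 hours 52 minutes layover in Westreach → 1:19 AM UTC (Jul 28).
Add 14 hours 31 minutes leg 2 → 3:50 PM UTC.
Add 1 hour and 20 minutes layover in Port Anselm → 5:10 PM UTC.
Add 11 hours 55 minutes leg 3 → 5:05 AM UTC (Jul 29).
Add 6 hours and 45 minutes layover in Colombo → 11:50 AM UTC.
Add 11 hours and 56 minutes leg 4 → 11:46 PM UTC.
Anvik Crossing is UTC+4:00, so local arrival = 11:46 PM + 4:00 = 3:46 AM on Jul 30.

3:46 AM on Jul 30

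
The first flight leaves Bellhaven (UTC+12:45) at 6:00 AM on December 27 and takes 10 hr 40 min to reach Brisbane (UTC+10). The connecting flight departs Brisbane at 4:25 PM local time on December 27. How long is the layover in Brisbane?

2 hours 30 minutes

Convert departure to UTC: 6:00 AM − 12:45 = 5:15 PM UTC on Dec 26.
Add 10 hours and 40 minutes flight time → 3:55 AM UTC (Dec 27).
Brisbane is UTC+10:00, so local arrival = 3:55 AM + 10:00 = 1:55 PM on Dec 27.
Layover = 4:25 PM − 1:55 PM = 2 hours 30 minutes.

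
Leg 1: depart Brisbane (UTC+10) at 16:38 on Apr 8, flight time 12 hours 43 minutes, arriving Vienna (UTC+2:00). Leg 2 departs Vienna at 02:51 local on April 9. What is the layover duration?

5 hours 30 minutes

Convert departure to UTC: 16:38 − 10:00 = 06:38 UTC on Apr 8.
Add 12 hours 43 minutes flight time → 19:21 UTC.
Vienna is UTC+2:00, so local arrival = 19:21 + 2:00 = 21:21 on Apr 8.
Layover = 02:51 − 21:21 (+1 day) = 5 hours 30 minutes.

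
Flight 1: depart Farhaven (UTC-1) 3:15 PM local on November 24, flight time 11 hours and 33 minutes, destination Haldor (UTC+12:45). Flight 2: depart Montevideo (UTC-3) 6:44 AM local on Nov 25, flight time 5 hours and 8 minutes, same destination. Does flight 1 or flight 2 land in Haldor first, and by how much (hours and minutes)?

the first, by 11 hours 4 minutes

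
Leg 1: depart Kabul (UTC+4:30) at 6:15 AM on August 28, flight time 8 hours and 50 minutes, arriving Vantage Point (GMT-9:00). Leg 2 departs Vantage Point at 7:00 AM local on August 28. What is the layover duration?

Convert departure to UTC: 6:15 AM − 4:30 = 1:45 AM UTC on Aug 28.
Add 8 hours 50 minutes flight time → 10:35 AM UTC.
Vantage Point is UTC−9:00, so local arrival = 10:35 AM − 9:00 = 1:35 AM on Aug 28.
Layover = 7:00 AM − 1:35 AM = 5 hours 25 minutes.

5 hours 25 minutes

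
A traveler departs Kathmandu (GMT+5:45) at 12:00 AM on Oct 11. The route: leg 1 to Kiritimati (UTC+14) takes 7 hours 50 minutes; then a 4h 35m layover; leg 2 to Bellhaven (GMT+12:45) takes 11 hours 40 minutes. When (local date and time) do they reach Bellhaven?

7:05 AM on October 12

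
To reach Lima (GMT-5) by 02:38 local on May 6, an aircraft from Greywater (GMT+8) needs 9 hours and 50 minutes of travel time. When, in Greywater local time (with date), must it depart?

05:48 on May 6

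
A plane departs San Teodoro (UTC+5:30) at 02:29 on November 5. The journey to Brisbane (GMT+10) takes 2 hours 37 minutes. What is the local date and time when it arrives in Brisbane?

09:36 on November 5

Convert departure to UTC: 02:29 − 5:30 = 20:59 UTC on Nov 4.
Add 2 hours 37 minutes travel time → 23:36 UTC.
Brisbane is UTC+10:00, so local arrival = 23:36 + 10:00 = 09:36 on Nov 5.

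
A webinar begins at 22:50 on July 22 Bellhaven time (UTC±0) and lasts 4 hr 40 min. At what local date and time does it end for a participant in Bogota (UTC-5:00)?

22:30 on Jul 22

Bogota is 5:00 behind Bellhaven.
After 4 hours and 40 minutes it is 03:30 (Jul 23) in Bellhaven.
Shift by the zone difference: 03:30 − 5:00 = 22:30 on Jul 22 in Bogota.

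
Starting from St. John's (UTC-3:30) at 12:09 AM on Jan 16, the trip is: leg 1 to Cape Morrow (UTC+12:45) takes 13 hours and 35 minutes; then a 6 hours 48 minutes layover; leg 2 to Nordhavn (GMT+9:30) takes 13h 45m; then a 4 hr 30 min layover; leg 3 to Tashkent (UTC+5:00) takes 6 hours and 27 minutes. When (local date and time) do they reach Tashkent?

Convert departure to UTC: 12:09 AM + 3:30 = 3:39 AM UTC on Jan 16.
Add 13 hours and 35 minutes leg 1 → 5:14 PM UTC.
Add 6 hours 48 minutes layover in Cape Morrow → 12:02 AM UTC (Jan 17).
Add 13 hours 45 minutes leg 2 → 1:47 PM UTC.
Add 4 hours 30 minutes layover in Nordhavn → 6:17 PM UTC.
Add 6 hours and 27 minutes leg 3 → 12:44 AM UTC (Jan 18).
Tashkent is UTC+5:00, so local arrival = 12:44 AM + 5:00 = 5:44 AM on Jan 18.

5:44 AM on January 18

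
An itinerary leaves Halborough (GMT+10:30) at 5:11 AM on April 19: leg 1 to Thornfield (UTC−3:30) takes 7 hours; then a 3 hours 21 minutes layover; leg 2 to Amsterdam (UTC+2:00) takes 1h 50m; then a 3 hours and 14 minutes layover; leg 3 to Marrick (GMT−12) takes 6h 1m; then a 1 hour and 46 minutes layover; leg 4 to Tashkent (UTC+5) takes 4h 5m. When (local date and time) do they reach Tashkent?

2:58 AM on Apr 20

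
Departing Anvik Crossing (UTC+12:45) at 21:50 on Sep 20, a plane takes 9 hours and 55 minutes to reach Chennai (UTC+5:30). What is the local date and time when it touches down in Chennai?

00:30 on September 21

Convert departure to UTC: 21:50 − 12:45 = 09:05 UTC on Sep 20.
Add 9 hours and 55 minutes travel time → 19:00 UTC.
Chennai is UTC+5:30, so local arrival = 19:00 + 5:30 = 00:30 on Sep 21.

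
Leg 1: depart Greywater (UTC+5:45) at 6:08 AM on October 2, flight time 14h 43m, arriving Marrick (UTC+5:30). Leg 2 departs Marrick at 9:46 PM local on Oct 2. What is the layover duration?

Convert departure to UTC: 6:08 AM − 5:45 = 12:23 AM UTC on Oct 2.
Add 14 hours and 43 minutes flight time → 3:06 PM UTC.
Marrick is UTC+5:30, so local arrival = 3:06 PM + 5:30 = 8:36 PM on Oct 2.
Layover = 9:46 PM − 8:36 PM = 1 hour 10 minutes.

1 hour 10 minutes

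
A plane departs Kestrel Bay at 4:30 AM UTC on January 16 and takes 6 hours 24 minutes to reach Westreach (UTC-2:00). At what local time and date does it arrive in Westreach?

Departure is given in UTC: 4:30 AM on Jan 16.
Add 6 hours 24 minutes → 10:54 AM UTC.
Westreach is UTC−2:00: 10:54 AM − 2:00 = 8:54 AM on Jan 16.

8:54 AM on Jan 16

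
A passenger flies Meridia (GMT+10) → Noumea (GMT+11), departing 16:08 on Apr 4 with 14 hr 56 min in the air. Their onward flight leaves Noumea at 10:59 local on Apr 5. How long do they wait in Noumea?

2 hours 55 minutes

Convert departure to UTC: 16:08 − 10:00 = 06:08 UTC on Apr 4.
Add 14 hours and 56 minutes flight time → 21:04 UTC.
Noumea is UTC+11:00, so local arrival = 21:04 + 11:00 = 08:04 on Apr 5.
Layover = 10:59 − 08:04 = 2 hours 55 minutes.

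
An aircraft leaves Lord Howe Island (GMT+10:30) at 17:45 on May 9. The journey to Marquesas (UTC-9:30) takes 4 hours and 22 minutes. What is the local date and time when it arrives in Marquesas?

02:07 on May 9

Convert departure to UTC: 17:45 − 10:30 = 07:15 UTC on May 9.
Add 4 hours and 22 minutes travel time → 11:37 UTC.
Marquesas is UTC−9:30, so local arrival = 11:37 − 9:30 = 02:07 on May 9.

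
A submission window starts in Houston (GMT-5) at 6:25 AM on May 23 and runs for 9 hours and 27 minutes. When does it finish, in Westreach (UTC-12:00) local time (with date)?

8:52 AM on May 23

Convert start to UTC: 6:25 AM + 5:00 = 11:25 AM UTC on May 23.
Add 9 hours 27 minutes duration → 8:52 PM UTC.
Westreach is UTC−12:00, so local end time = 8:52 PM − 12:00 = 8:52 AM on May 23.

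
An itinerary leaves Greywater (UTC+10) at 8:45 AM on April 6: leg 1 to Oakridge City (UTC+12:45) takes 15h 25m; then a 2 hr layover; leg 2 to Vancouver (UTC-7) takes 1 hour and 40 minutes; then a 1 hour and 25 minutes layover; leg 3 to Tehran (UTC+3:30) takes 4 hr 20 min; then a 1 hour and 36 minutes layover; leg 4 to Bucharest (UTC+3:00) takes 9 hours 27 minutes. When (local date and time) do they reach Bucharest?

1:38 PM on Apr 7

Convert departure to UTC: 8:45 AM − 10:00 = 10:45 PM UTC on Apr 5.
Add 15 hours and 25 minutes leg 1 → 2:10 PM UTC (Apr 6).
Add 2 hours layover in Oakridge City → 4:10 PM UTC.
Add 1 hour 40 minutes leg 2 → 5:50 PM UTC.
Add 1 hour and 25 minutes layover in Vancouver → 7:15 PM UTC.
Add 4 hours and 20 minutes leg 3 → 11:35 PM UTC.
Add 1 hour and 36 minutes layover in Tehran → 1:11 AM UTC (Apr 7).
Add 9 hours 27 minutes leg 4 → 10:38 AM UTC.
Bucharest is UTC+3:00, so local arrival = 10:38 AM + 3:00 = 1:38 PM on Apr 7.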